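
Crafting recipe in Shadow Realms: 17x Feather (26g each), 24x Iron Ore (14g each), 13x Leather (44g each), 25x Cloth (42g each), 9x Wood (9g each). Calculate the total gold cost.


Cost breakdown:
  Feather: 17 * 26 = 442
  Iron Ore: 24 * 14 = 336
  Leather: 13 * 44 = 572
  Cloth: 25 * 42 = 1050
  Wood: 9 * 9 = 81
Total = 442 + 336 + 572 + 1050 + 81 = 2481

2481 gold


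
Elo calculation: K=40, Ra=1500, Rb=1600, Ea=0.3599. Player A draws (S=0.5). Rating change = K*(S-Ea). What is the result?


Elo update: delta = K * (S - Ea), where S = 0.5 (draws)
S - Ea = 0.5 - 0.3599 = 0.1401
Rating change = 40 * 0.1401
= 5.60

5.60 rating points


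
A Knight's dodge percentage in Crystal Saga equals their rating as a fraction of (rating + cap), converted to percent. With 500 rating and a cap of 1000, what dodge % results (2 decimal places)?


dodge% = 500 / (500 + 1000) * 100
= 500 / 1500 * 100
= 0.333333 * 100
= 33.33%

33.33%


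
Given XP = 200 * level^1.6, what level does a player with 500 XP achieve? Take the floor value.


XP = 200 * level^1.6, so level = (XP / 200)^(1/1.6)
= (500 / 200)^(1/1.6)
= 2.5^0.625
= 1.773
Floor: level = 1

level 1


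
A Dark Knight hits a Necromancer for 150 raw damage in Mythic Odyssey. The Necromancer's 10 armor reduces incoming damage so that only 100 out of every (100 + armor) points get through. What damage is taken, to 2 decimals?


actual = 150 * 100 / (100 + 10)
= 150 * 100 / 110
= 15000 / 110
= 136.36

136.36 damage


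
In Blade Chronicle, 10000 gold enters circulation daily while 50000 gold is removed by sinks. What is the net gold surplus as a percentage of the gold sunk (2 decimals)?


Net gold = 10000 - 50000 = -40000
Inflation rate = net / sunk * 100 = -40000 / 50000 * 100
= -0.8 * 100
= -80.00%

-80.00%


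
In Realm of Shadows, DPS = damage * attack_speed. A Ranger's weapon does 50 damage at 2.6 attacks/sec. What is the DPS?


DPS = damage * attack_speed
= 50 * 2.6
= 130.0

130.0 DPS


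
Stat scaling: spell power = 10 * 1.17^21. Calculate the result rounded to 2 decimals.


value = base * growth^level
= 10 * 1.17^21
= 10 * 27.033551
= 270.34

270.34 spell power


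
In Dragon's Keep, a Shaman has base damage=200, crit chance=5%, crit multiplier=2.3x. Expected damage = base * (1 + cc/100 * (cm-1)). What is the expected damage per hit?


E[dmg] = base * (1 + crit_chance * (crit_mult - 1))
cc as decimal = 5/100 = 0.05
cm - 1 = 2.3 - 1 = 1.3
Bonus factor = 0.05 * 1.3 = 0.065
Total multiplier = 1 + 0.065 = 1.065
Expected damage = 200 * 1.065 = 213.00

213.00 damage


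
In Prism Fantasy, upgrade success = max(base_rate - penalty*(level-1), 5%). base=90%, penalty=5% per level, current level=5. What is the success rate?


raw_rate = 90 - 5 * (5 - 1)
= 90 - 5 * 4
= 90 - 20
= 70
Apply floor: max(70, 5) = 70%

70%


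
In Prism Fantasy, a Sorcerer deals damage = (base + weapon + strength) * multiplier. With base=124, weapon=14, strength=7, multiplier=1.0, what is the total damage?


Sum base + weapon + str = 124 + 14 + 7 = 145
Multiply by 1.0:
145 * 1.0 = 145.0

145.0 damage


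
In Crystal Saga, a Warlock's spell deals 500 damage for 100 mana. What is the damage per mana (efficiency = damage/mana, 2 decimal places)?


Efficiency = damage / mana
= 500 / 100
= 5.00

5.00 dmg/mana


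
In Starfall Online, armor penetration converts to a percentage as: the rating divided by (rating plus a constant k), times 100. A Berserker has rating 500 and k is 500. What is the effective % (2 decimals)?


effective% = rating / (rating + k) * 100
= 500 / (500 + 500) * 100
= 500 / 1000 * 100
= 0.5 * 100
= 50.00%

50.00%


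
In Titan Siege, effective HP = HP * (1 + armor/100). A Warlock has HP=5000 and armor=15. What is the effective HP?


EHP = 5000 * (1 + 15/100)
= 5000 * (1 + 0.15)
= 5000 * 1.15
= 5750.0

5750.0 EHP


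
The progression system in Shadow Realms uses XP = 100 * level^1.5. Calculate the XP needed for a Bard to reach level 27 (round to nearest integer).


XP = 100 * level^1.5
Substitute level = 27:
XP = 100 * 27^1.5
= 100 * 140.2961
= 14030

14030 XP


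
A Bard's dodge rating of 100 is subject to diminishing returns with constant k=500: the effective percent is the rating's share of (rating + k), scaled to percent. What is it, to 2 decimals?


effective% = rating / (rating + k) * 100
= 100 / (100 + 500) * 100
= 100 / 600 * 100
= 0.166667 * 100
= 16.67%

16.67%


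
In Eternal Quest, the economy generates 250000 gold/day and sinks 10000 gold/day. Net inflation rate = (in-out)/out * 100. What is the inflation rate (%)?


Net gold = 250000 - 10000 = 240000
Inflation rate = net / sunk * 100 = 240000 / 10000 * 100
= 24.0 * 100
= 2400.00%

2400.00%


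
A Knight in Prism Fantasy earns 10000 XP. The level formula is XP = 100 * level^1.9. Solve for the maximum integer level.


XP = 100 * level^1.9, so level = (XP / 100)^(1/1.9)
= (10000 / 100)^(1/1.9)
= 100.0^0.5263
= 11.2884
Floor: level = 11

level 11


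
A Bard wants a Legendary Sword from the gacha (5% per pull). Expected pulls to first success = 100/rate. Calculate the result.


Expected pulls for a geometric distribution = 1/p = 100 / rate%
= 100 / 5
= 20.0

20.0 pulls


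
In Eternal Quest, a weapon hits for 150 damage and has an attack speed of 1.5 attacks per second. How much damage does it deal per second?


DPS = damage * attack_speed
= 150 * 1.5
= 225.0

225.0 DPS


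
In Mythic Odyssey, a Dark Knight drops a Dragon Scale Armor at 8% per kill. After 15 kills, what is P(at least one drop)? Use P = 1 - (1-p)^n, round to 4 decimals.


P(at least one) = 1 - P(none) = 1 - (1-p)^n
p = 8/100 = 0.08
1 - p = 0.92
(1 - p)^15 = 0.92^15 = 0.286297
P(at least one) = 1 - 0.286297 = 0.7137

0.7137


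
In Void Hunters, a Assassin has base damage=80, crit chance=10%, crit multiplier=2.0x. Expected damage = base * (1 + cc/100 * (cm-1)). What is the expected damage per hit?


E[dmg] = base * (1 + crit_chance * (crit_mult - 1))
cc as decimal = 10/100 = 0.1
cm - 1 = 2.0 - 1 = 1.0
Bonus factor = 0.1 * 1.0 = 0.1
Total multiplier = 1 + 0.1 = 1.1
Expected damage = 80 * 1.1 = 88.00

88.00 damage


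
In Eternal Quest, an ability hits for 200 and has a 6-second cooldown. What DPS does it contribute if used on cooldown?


DPS = damage / cooldown
= 200 / 6
= 33.33

33.33 DPS


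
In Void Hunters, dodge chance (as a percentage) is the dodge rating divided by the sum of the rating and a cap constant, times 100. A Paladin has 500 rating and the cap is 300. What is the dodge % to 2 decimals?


dodge% = 500 / (500 + 300) * 100
= 500 / 800 * 100
= 0.625 * 100
= 62.50%

62.50%


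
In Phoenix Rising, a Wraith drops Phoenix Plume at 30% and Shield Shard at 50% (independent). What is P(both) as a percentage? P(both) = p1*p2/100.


For independent events, P(both) = P(A) * P(B)
= 30% * 50%
= 1500 / 100 %
= 15.0%

15.0%


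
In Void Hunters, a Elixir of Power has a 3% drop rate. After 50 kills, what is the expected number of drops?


Expected drops = kills * (drop_rate / 100)
= 50 * (3 / 100)
= 50 * 0.03
= 1.5

1.5 drops


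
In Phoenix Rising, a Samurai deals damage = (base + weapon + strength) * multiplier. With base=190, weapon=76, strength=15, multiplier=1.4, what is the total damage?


Sum base + weapon + str = 190 + 76 + 15 = 281
Multiply by 1.4:
281 * 1.4 = 393.4

393.4 damage


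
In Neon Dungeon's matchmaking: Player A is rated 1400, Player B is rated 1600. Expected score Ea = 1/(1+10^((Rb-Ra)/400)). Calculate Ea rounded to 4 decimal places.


Elo expected score: Ea = 1/(1 + 10^((Rb-Ra)/400))
Rb - Ra = 1600 - 1400 = 200
(Rb-Ra)/400 = 200/400 = 0.5
10^0.5 = 3.162278
Ea = 1/(1 + 3.162278) = 1/4.162278 = 0.2403

0.2403


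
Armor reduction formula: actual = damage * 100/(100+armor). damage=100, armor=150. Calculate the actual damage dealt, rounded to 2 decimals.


actual = 100 * 100 / (100 + 150)
= 100 * 100 / 250
= 10000 / 250
= 40.00

40.00 damage


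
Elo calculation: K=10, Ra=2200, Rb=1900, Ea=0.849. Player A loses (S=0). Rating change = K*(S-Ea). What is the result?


Elo update: delta = K * (S - Ea), where S = 0 (loses)
S - Ea = 0 - 0.849 = -0.849
Rating change = 10 * -0.849
= -8.49

-8.49 rating points


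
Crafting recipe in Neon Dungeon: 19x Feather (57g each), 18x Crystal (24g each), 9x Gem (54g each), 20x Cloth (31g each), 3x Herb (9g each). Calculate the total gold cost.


Cost breakdown:
  Feather: 19 * 57 = 1083
  Crystal: 18 * 24 = 432
  Gem: 9 * 54 = 486
  Cloth: 20 * 31 = 620
  Herb: 3 * 9 = 27
Total = 1083 + 432 + 486 + 620 + 27 = 2648

2648 gold


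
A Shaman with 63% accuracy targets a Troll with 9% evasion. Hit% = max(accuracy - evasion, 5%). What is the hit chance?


accuracy - evasion = 63 - 9 = 54
Apply floor: max(54, 5) = 54
Hit chance = 54%

54%


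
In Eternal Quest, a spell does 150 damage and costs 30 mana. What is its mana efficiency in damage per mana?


Efficiency = damage / mana
= 150 / 30
= 5.00

5.00 dmg/mana


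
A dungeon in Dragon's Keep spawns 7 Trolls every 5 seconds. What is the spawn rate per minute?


Spawns per minute = count * (60 / interval)
= 7 * (60 / 5)
= 7 * 12.0
= 84.0

84.0 per minute


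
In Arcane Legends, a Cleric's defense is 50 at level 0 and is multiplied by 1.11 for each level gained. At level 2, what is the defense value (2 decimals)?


value = base * growth^level
= 50 * 1.11^2
= 50 * 1.2321
= 61.61

61.61 defense


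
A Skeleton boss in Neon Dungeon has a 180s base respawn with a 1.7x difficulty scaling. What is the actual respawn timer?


Respawn time = base * multiplier
= 180 * 1.7
= 306.0 seconds

306.0 seconds


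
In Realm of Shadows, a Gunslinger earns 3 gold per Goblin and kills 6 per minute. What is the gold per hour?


Gold per minute = 3 * 6 = 18
Gold per hour = 18 * 60 = 1080

1080 gold/hour


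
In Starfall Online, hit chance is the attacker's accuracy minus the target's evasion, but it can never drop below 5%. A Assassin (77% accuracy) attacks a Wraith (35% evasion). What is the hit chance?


accuracy - evasion = 77 - 35 = 42
Apply floor: max(42, 5) = 42
Hit chance = 42%

42%


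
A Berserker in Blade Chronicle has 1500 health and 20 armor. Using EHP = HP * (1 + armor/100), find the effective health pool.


EHP = 1500 * (1 + 20/100)
= 1500 * (1 + 0.2)
= 1500 * 1.2
= 1800.0

1800.0 EHP


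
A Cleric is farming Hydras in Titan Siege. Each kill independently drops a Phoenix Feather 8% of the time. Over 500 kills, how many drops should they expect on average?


Expected drops = kills * (drop_rate / 100)
= 500 * (8 / 100)
= 500 * 0.08
= 40.0

40.0 drops


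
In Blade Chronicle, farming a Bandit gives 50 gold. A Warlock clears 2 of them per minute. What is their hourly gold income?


Gold per minute = 50 * 2 = 100
Gold per hour = 100 * 60 = 6000

6000 gold/hour


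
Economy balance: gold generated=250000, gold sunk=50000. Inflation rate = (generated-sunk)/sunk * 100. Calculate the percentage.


Net gold = 250000 - 50000 = 200000
Inflation rate = net / sunk * 100 = 200000 / 50000 * 100
= 4.0 * 100
= 400.00%

400.00%


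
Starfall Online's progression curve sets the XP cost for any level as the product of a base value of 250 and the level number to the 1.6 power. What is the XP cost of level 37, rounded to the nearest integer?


XP = 250 * level^1.6
Substitute level = 37:
XP = 250 * 37^1.6
= 250 * 322.9407
= 80735

80735 XP


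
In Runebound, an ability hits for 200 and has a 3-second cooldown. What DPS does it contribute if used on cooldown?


DPS = damage / cooldown
= 200 / 3
= 66.67

66.67 DPS


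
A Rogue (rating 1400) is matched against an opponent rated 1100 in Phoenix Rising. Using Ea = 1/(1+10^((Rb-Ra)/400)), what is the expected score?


Elo expected score: Ea = 1/(1 + 10^((Rb-Ra)/400))
Rb - Ra = 1100 - 1400 = -300
(Rb-Ra)/400 = -300/400 = -0.75
10^-0.75 = 0.177828
Ea = 1/(1 + 0.177828) = 1/1.177828 = 0.8490

0.8490


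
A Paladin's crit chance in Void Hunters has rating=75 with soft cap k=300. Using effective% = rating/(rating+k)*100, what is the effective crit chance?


effective% = rating / (rating + k) * 100
= 75 / (75 + 300) * 100
= 75 / 375 * 100
= 0.2 * 100
= 20.00%

20.00%


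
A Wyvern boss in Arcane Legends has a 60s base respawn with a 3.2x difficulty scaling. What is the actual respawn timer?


Respawn time = base * multiplier
= 60 * 3.2
= 192.0 seconds

192.0 seconds


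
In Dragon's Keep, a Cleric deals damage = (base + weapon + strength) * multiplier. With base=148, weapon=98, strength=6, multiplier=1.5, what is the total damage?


Sum base + weapon + str = 148 + 98 + 6 = 252
Multiply by 1.5:
252 * 1.5 = 378.0

378.0 damage


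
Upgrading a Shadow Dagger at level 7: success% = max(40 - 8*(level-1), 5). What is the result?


raw_rate = 40 - 8 * (7 - 1)
= 40 - 8 * 6
= 40 - 48
= -8
Apply floor: max(-8, 5) = 5%

5%


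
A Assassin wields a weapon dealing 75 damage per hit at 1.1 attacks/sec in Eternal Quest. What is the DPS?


DPS = damage * attack_speed
= 75 * 1.1
= 82.5

82.5 DPS


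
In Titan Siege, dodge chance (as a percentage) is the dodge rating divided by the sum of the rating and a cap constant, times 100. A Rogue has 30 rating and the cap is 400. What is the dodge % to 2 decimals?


dodge% = 30 / (30 + 400) * 100
= 30 / 430 * 100
= 0.069767 * 100
= 6.98%

6.98%


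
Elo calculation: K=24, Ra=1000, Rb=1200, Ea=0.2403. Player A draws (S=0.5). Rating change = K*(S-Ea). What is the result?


Elo update: delta = K * (S - Ea), where S = 0.5 (draws)
S - Ea = 0.5 - 0.2403 = 0.2597
Rating change = 24 * 0.2597
= 6.23

6.23 rating points


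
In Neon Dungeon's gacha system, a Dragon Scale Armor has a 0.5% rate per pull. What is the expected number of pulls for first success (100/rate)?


Expected pulls for a geometric distribution = 1/p = 100 / rate%
= 100 / 0.5
= 200.0

200.0 pulls


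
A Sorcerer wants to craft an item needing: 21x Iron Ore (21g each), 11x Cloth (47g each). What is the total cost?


Cost breakdown:
  Iron Ore: 21 * 21 = 441
  Cloth: 11 * 47 = 517
Total = 441 + 517 = 958

958 gold


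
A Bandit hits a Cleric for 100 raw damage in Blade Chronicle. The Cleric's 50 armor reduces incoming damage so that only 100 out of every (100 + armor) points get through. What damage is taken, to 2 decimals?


actual = 100 * 100 / (100 + 50)
= 100 * 100 / 150
= 10000 / 150
= 66.67

66.67 damage


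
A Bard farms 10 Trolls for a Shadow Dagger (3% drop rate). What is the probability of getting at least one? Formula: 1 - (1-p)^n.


P(at least one) = 1 - P(none) = 1 - (1-p)^n
p = 3/100 = 0.03
1 - p = 0.97
(1 - p)^10 = 0.97^10 = 0.737424
P(at least one) = 1 - 0.737424 = 0.2626

0.2626


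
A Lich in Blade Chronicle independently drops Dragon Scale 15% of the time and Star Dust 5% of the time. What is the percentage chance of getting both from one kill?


For independent events, P(both) = P(A) * P(B)
= 15% * 5%
= 75 / 100 %
= 0.75%

0.75%


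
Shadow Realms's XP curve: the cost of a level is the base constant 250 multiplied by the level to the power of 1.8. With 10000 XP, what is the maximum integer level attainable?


XP = 250 * level^1.8, so level = (XP / 250)^(1/1.8)
= (10000 / 250)^(1/1.8)
= 40.0^0.5556
= 7.7631
Floor: level = 7

level 7


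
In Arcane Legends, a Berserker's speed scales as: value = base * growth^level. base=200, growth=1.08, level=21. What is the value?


value = base * growth^level
= 200 * 1.08^21
= 200 * 5.033834
= 1006.77

1006.77 speed


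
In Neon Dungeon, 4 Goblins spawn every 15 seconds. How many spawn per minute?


Spawns per minute = count * (60 / interval)
= 4 * (60 / 15)
= 4 * 4.0
= 16.0

16.0 per minute


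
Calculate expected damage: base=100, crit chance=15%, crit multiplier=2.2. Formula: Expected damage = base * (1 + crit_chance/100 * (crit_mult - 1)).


E[dmg] = base * (1 + crit_chance * (crit_mult - 1))
cc as decimal = 15/100 = 0.15
cm - 1 = 2.2 - 1 = 1.2
Bonus factor = 0.15 * 1.2 = 0.18
Total multiplier = 1 + 0.18 = 1.18
Expected damage = 100 * 1.18 = 118.00

118.00 damage


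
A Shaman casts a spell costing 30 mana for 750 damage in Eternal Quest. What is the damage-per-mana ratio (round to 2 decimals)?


Efficiency = damage / mana
= 750 / 30
= 25.00

25.00 dmg/mana


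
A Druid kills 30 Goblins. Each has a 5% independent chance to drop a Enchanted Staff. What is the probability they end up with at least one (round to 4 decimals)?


P(at least one) = 1 - P(none) = 1 - (1-p)^n
p = 5/100 = 0.05
1 - p = 0.95
(1 - p)^30 = 0.95^30 = 0.214639
P(at least one) = 1 - 0.214639 = 0.7854

0.7854


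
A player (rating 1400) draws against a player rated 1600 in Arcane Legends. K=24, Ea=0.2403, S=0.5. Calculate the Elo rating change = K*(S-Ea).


Elo update: delta = K * (S - Ea), where S = 0.5 (draws)
S - Ea = 0.5 - 0.2403 = 0.2597
Rating change = 24 * 0.2597
= 6.23

6.23 rating points


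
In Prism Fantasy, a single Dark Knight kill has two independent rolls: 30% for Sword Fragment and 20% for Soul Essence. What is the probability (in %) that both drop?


For independent events, P(both) = P(A) * P(B)
= 30% * 20%
= 600 / 100 %
= 6.0%

6.0%


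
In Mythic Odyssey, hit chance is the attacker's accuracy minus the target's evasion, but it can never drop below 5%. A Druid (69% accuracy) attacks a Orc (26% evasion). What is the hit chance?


accuracy - evasion = 69 - 26 = 43
Apply floor: max(43, 5) = 43
Hit chance = 43%

43%


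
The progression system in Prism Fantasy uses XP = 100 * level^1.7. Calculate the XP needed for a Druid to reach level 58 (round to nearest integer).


XP = 100 * level^1.7
Substitute level = 58:
XP = 100 * 58^1.7
= 100 * 995.0103
= 99501

99501 XP


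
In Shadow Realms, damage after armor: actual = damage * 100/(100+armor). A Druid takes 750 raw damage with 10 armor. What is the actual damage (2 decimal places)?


actual = 750 * 100 / (100 + 10)
= 750 * 100 / 110
= 75000 / 110
= 681.82

681.82 damage


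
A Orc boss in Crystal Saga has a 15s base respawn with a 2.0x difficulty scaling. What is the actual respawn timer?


Respawn time = base * multiplier
= 15 * 2.0
= 30.0 seconds

30.0 seconds


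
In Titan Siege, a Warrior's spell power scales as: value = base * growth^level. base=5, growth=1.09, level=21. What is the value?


value = base * growth^level
= 5 * 1.09^21
= 5 * 6.108808
= 30.54

30.54 spell power


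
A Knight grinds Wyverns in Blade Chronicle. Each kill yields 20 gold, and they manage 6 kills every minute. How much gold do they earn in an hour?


Gold per minute = 20 * 6 = 120
Gold per hour = 120 * 60 = 7200

7200 gold/hour


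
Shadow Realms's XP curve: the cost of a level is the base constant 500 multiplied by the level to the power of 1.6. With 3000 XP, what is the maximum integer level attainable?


XP = 500 * level^1.6, so level = (XP / 500)^(1/1.6)
= (3000 / 500)^(1/1.6)
= 6.0^0.625
= 3.0644
Floor: level = 3

level 3


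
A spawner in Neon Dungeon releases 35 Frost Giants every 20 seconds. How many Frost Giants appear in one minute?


Spawns per minute = count * (60 / interval)
= 35 * (60 / 20)
= 35 * 3.0
= 105.0

105.0 per minute


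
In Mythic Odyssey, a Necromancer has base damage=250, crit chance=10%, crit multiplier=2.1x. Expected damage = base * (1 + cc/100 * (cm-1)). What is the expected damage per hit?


E[dmg] = base * (1 + crit_chance * (crit_mult - 1))
cc as decimal = 10/100 = 0.1
cm - 1 = 2.1 - 1 = 1.1
Bonus factor = 0.1 * 1.1 = 0.11
Total multiplier = 1 + 0.11 = 1.11
Expected damage = 250 * 1.11 = 277.50

277.50 damage


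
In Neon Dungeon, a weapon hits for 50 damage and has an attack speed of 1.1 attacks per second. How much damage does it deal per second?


DPS = damage * attack_speed
= 50 * 1.1
= 55.0

55.0 DPS


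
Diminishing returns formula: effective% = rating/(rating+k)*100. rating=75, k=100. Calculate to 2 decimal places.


effective% = rating / (rating + k) * 100
= 75 / (75 + 100) * 100
= 75 / 175 * 100
= 0.428571 * 100
= 42.86%

42.86%


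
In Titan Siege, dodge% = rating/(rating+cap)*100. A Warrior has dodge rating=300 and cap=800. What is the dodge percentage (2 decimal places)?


dodge% = 300 / (300 + 800) * 100
= 300 / 1100 * 100
= 0.272727 * 100
= 27.27%

27.27%


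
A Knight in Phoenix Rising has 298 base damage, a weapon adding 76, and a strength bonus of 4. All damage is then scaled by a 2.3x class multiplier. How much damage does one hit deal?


Sum base + weapon + str = 298 + 76 + 4 = 378
Multiply by 2.3:
378 * 2.3 = 869.4

869.4 damage


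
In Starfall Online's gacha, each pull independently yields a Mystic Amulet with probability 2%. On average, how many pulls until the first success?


Expected pulls for a geometric distribution = 1/p = 100 / rate%
= 100 / 2
= 50.0

50.0 pulls


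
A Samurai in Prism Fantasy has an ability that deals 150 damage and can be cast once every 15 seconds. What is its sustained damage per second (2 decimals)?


DPS = damage / cooldown
= 150 / 15
= 10.00

10.00 DPS


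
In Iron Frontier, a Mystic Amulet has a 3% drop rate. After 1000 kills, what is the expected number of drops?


Expected drops = kills * (drop_rate / 100)
= 1000 * (3 / 100)
= 1000 * 0.03
= 30.0

30.0 drops


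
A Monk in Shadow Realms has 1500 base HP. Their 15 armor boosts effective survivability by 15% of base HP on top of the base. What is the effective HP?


EHP = 1500 * (1 + 15/100)
= 1500 * (1 + 0.15)
= 1500 * 1.15
= 1725.0

1725.0 EHP


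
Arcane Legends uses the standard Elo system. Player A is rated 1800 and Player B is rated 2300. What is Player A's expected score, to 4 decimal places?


Elo expected score: Ea = 1/(1 + 10^((Rb-Ra)/400))
Rb - Ra = 2300 - 1800 = 500
(Rb-Ra)/400 = 500/400 = 1.25
10^1.25 = 17.782794
Ea = 1/(1 + 17.782794) = 1/18.782794 = 0.0532

0.0532


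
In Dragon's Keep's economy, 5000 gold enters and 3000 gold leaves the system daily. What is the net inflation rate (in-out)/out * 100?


Net gold = 5000 - 3000 = 2000
Inflation rate = net / sunk * 100 = 2000 / 3000 * 100
= 0.666667 * 100
= 66.67%

66.67%


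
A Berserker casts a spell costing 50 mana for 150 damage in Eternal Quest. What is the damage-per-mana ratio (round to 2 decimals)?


Efficiency = damage / mana
= 150 / 50
= 3.00

3.00 dmg/mana


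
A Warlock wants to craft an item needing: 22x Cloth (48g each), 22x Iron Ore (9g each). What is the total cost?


Cost breakdown:
  Cloth: 22 * 48 = 1056
  Iron Ore: 22 * 9 = 198
Total = 1056 + 198 = 1254

1254 gold


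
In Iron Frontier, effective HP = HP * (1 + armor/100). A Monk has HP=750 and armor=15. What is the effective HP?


EHP = 750 * (1 + 15/100)
= 750 * (1 + 0.15)
= 750 * 1.15
= 862.5

862.5 EHP


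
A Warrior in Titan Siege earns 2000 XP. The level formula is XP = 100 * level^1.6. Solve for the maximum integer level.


XP = 100 * level^1.6, so level = (XP / 100)^(1/1.6)
= (2000 / 100)^(1/1.6)
= 20.0^0.625
= 6.5034
Floor: level = 6

level 6


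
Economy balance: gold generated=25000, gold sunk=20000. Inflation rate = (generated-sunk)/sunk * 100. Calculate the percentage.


Net gold = 25000 - 20000 = 5000
Inflation rate = net / sunk * 100 = 5000 / 20000 * 100
= 0.25 * 100
= 25.00%

25.00%


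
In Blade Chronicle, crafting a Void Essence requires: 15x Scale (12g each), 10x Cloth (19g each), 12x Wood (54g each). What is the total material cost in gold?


Cost breakdown:
  Scale: 15 * 12 = 180
  Cloth: 10 * 19 = 190
  Wood: 12 * 54 = 648
Total = 180 + 190 + 648 = 1018

1018 gold


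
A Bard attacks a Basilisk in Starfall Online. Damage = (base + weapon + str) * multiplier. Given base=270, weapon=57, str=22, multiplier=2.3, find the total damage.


Sum base + weapon + str = 270 + 57 + 22 = 349
Multiply by 2.3:
349 * 2.3 = 802.7

802.7 damage


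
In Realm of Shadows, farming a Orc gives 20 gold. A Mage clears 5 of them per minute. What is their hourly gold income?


Gold per minute = 20 * 5 = 100
Gold per hour = 100 * 60 = 6000

6000 gold/hour


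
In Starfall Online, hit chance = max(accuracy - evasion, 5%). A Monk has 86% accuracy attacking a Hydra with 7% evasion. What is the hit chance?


accuracy - evasion = 86 - 7 = 79
Apply floor: max(79, 5) = 79
Hit chance = 79%

79%


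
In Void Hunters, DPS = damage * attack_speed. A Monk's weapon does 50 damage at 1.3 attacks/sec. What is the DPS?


DPS = damage * attack_speed
= 50 * 1.3
= 65.0

65.0 DPS


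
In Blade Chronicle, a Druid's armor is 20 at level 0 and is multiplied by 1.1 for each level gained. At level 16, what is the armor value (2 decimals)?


value = base * growth^level
= 20 * 1.1^16
= 20 * 4.594973
= 91.90

91.90 armor


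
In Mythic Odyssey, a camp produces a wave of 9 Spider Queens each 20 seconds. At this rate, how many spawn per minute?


Spawns per minute = count * (60 / interval)
= 9 * (60 / 20)
= 9 * 3.0
= 27.0

27.0 per minute


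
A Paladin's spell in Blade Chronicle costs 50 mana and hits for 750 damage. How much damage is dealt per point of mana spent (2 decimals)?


Efficiency = damage / mana
= 750 / 50
= 15.00

15.00 dmg/mana


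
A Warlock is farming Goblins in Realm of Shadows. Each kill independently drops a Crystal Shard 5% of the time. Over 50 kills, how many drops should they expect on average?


Expected drops = kills * (drop_rate / 100)
= 50 * (5 / 100)
= 50 * 0.05
= 2.5

2.5 drops


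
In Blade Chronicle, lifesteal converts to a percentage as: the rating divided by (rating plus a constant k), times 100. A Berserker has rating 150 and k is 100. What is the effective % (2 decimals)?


effective% = rating / (rating + k) * 100
= 150 / (150 + 100) * 100
= 150 / 250 * 100
= 0.6 * 100
= 60.00%

60.00%


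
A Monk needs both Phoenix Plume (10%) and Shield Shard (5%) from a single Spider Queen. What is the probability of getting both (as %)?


For independent events, P(both) = P(A) * P(B)
= 10% * 5%
= 50 / 100 %
= 0.5%

0.5%


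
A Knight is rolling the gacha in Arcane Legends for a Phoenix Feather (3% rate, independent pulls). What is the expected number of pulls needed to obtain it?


Expected pulls for a geometric distribution = 1/p = 100 / rate%
= 100 / 3
= 33.33

33.33 pulls


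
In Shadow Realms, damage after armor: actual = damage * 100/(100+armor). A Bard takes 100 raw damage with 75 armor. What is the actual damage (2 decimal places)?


actual = 100 * 100 / (100 + 75)
= 100 * 100 / 175
= 10000 / 175
= 57.14

57.14 damage


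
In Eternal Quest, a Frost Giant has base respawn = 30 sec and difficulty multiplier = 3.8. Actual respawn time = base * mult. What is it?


Respawn time = base * multiplier
= 30 * 3.8
= 114.0 seconds

114.0 seconds


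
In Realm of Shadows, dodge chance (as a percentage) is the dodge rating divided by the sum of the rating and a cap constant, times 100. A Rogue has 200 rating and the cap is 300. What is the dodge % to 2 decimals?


dodge% = 200 / (200 + 300) * 100
= 200 / 500 * 100
= 0.4 * 100
= 40.00%

40.00%


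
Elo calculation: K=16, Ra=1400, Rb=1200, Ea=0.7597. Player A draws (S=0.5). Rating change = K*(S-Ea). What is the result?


Elo update: delta = K * (S - Ea), where S = 0.5 (draws)
S - Ea = 0.5 - 0.7597 = -0.2597
Rating change = 16 * -0.2597
= -4.16

-4.16 rating points


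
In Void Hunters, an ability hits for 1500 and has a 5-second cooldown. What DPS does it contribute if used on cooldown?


DPS = damage / cooldown
= 1500 / 5
= 300.00

300.00 DPS


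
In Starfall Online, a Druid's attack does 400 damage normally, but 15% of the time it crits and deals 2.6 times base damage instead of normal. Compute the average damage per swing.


E[dmg] = base * (1 + crit_chance * (crit_mult - 1))
cc as decimal = 15/100 = 0.15
cm - 1 = 2.6 - 1 = 1.6
Bonus factor = 0.15 * 1.6 = 0.24
Total multiplier = 1 + 0.24 = 1.24
Expected damage = 400 * 1.24 = 496.00

496.00 damage


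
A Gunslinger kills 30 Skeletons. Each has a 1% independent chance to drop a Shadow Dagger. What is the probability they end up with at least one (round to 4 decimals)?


P(at least one) = 1 - P(none) = 1 - (1-p)^n
p = 1/100 = 0.01
1 - p = 0.99
(1 - p)^30 = 0.99^30 = 0.739700
P(at least one) = 1 - 0.739700 = 0.2603

0.2603


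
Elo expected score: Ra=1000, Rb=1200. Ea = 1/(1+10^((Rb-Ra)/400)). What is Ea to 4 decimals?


Elo expected score: Ea = 1/(1 + 10^((Rb-Ra)/400))
Rb - Ra = 1200 - 1000 = 200
(Rb-Ra)/400 = 200/400 = 0.5
10^0.5 = 3.162278
Ea = 1/(1 + 3.162278) = 1/4.162278 = 0.2403

0.2403


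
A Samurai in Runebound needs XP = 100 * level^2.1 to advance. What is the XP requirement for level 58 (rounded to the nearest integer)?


XP = 100 * level^2.1
Substitute level = 58:
XP = 100 * 58^2.1
= 100 * 5048.9235
= 504892

504892 XP


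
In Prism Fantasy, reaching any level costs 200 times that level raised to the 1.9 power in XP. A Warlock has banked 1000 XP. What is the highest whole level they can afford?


XP = 200 * level^1.9, so level = (XP / 200)^(1/1.9)
= (1000 / 200)^(1/1.9)
= 5.0^0.5263
= 2.3328
Floor: level = 2

level 2


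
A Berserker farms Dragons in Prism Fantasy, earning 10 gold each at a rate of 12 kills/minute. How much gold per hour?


Gold per minute = 10 * 12 = 120
Gold per hour = 120 * 60 = 7200

7200 gold/hour


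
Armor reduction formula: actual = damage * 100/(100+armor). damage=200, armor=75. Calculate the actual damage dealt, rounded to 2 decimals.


actual = 200 * 100 / (100 + 75)
= 200 * 100 / 175
= 20000 / 175
= 114.29

114.29 damage


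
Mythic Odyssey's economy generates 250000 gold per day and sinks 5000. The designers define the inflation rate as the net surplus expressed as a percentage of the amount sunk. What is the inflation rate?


Net gold = 250000 - 5000 = 245000
Inflation rate = net / sunk * 100 = 245000 / 5000 * 100
= 49.0 * 100
= 4900.00%

4900.00%


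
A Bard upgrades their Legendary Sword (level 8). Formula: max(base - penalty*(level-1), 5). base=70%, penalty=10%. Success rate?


raw_rate = 70 - 10 * (8 - 1)
= 70 - 10 * 7
= 70 - 70
= 0
Apply floor: max(0, 5) = 5%

5%


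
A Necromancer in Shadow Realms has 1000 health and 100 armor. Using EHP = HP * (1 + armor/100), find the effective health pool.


EHP = 1000 * (1 + 100/100)
= 1000 * (1 + 1.0)
= 1000 * 2.0
= 2000.0

2000.0 EHP


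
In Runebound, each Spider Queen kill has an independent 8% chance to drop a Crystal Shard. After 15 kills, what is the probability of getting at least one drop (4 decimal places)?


P(at least one) = 1 - P(none) = 1 - (1-p)^n
p = 8/100 = 0.08
1 - p = 0.92
(1 - p)^15 = 0.92^15 = 0.286297
P(at least one) = 1 - 0.286297 = 0.7137

0.7137


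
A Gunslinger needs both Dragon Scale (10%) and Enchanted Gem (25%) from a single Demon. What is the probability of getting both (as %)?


For independent events, P(both) = P(A) * P(B)
= 10% * 25%
= 250 / 100 %
= 2.5%

2.5%


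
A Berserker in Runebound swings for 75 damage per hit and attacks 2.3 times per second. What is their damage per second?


DPS = damage * attack_speed
= 75 * 2.3
= 172.5

172.5 DPS


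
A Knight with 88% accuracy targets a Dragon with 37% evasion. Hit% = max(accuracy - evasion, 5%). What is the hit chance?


accuracy - evasion = 88 - 37 = 51
Apply floor: max(51, 5) = 51
Hit chance = 51%

51%


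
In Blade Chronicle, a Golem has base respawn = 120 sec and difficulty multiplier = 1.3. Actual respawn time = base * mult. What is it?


Respawn time = base * multiplier
= 120 * 1.3
= 156.0 seconds

156.0 seconds


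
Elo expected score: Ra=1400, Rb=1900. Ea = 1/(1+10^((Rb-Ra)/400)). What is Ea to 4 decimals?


Elo expected score: Ea = 1/(1 + 10^((Rb-Ra)/400))
Rb - Ra = 1900 - 1400 = 500
(Rb-Ra)/400 = 500/400 = 1.25
10^1.25 = 17.782794
Ea = 1/(1 + 17.782794) = 1/18.782794 = 0.0532

0.0532


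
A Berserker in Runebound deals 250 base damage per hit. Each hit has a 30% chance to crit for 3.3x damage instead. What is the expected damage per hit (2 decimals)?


E[dmg] = base * (1 + crit_chance * (crit_mult - 1))
cc as decimal = 30/100 = 0.3
cm - 1 = 3.3 - 1 = 2.3
Bonus factor = 0.3 * 2.3 = 0.69
Total multiplier = 1 + 0.69 = 1.69
Expected damage = 250 * 1.69 = 422.50

422.50 damage


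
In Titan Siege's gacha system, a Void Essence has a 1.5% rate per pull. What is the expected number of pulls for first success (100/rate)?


Expected pulls for a geometric distribution = 1/p = 100 / rate%
= 100 / 1.5
= 66.67

66.67 pulls


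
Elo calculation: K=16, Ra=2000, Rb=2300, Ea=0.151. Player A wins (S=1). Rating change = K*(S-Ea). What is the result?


Elo update: delta = K * (S - Ea), where S = 1 (wins)
S - Ea = 1 - 0.151 = 0.849
Rating change = 16 * 0.849
= 13.58

13.58 rating points


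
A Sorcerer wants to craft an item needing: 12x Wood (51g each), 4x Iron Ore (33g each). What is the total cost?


Cost breakdown:
  Wood: 12 * 51 = 612
  Iron Ore: 4 * 33 = 132
Total = 612 + 132 = 744

744 gold


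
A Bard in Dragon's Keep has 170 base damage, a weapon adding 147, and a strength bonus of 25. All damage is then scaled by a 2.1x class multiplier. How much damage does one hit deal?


Sum base + weapon + str = 170 + 147 + 25 = 342
Multiply by 2.1:
342 * 2.1 = 718.2

718.2 damage


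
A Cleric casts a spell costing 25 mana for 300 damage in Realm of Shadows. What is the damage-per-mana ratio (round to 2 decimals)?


Efficiency = damage / mana
= 300 / 25
= 12.00

12.00 dmg/mana


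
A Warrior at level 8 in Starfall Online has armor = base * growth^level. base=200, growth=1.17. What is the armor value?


value = base * growth^level
= 200 * 1.17^8
= 200 * 3.511453
= 702.29

702.29 armor


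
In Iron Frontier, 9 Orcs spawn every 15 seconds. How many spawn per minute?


Spawns per minute = count * (60 / interval)
= 9 * (60 / 15)
= 9 * 4.0
= 36.0

36.0 per minute


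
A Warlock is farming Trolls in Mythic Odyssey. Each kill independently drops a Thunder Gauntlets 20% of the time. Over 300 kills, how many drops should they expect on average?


Expected drops = kills * (drop_rate / 100)
= 300 * (20 / 100)
= 300 * 0.2
= 60.0

60.0 drops


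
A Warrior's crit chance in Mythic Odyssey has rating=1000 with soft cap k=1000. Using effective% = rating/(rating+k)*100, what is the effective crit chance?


effective% = rating / (rating + k) * 100
= 1000 / (1000 + 1000) * 100
= 1000 / 2000 * 100
= 0.5 * 100
= 50.00%

50.00%


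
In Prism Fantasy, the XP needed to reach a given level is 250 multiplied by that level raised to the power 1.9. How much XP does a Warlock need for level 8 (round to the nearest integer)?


XP = 250 * level^1.9
Substitute level = 8:
XP = 250 * 8^1.9
= 250 * 51.9842
= 12996

12996 XP


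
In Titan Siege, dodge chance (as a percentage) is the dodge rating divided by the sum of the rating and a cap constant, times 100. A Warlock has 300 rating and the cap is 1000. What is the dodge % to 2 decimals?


dodge% = 300 / (300 + 1000) * 100
= 300 / 1300 * 100
= 0.230769 * 100
= 23.08%

23.08%


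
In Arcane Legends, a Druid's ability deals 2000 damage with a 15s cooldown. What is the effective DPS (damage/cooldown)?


DPS = damage / cooldown
= 2000 / 15
= 133.33

133.33 DPS


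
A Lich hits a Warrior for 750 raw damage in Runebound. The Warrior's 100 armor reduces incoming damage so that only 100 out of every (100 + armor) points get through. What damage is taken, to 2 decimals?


actual = 750 * 100 / (100 + 100)
= 750 * 100 / 200
= 75000 / 200
= 375.00

375.00 damage


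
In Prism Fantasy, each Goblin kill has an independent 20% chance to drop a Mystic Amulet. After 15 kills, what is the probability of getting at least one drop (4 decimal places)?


P(at least one) = 1 - P(none) = 1 - (1-p)^n
p = 20/100 = 0.2
1 - p = 0.8
(1 - p)^15 = 0.8^15 = 0.035184
P(at least one) = 1 - 0.035184 = 0.9648

0.9648


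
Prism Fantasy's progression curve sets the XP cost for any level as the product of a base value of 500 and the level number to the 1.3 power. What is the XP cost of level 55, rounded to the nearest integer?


XP = 500 * level^1.3
Substitute level = 55:
XP = 500 * 55^1.3
= 500 * 183.0086
= 91504

91504 XP


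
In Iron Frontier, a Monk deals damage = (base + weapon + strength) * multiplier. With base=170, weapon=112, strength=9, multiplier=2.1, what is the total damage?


Sum base + weapon + str = 170 + 112 + 9 = 291
Multiply by 2.1:
291 * 2.1 = 611.1

611.1 damage


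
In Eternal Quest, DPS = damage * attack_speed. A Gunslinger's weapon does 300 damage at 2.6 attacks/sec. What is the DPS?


DPS = damage * attack_speed
= 300 * 2.6
= 780.0

780.0 DPS


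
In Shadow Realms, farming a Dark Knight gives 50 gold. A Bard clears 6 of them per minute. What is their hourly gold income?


Gold per minute = 50 * 6 = 300
Gold per hour = 300 * 60 = 18000

18000 gold/hour


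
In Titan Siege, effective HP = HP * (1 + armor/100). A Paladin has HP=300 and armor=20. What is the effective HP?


EHP = 300 * (1 + 20/100)
= 300 * (1 + 0.2)
= 300 * 1.2
= 360.0

360.0 EHP


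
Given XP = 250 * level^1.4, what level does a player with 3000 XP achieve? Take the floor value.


XP = 250 * level^1.4, so level = (XP / 250)^(1/1.4)
= (3000 / 250)^(1/1.4)
= 12.0^0.7143
= 5.8999
Floor: level = 5

level 5


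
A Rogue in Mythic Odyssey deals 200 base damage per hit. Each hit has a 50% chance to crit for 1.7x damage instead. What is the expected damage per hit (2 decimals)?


E[dmg] = base * (1 + crit_chance * (crit_mult - 1))
cc as decimal = 50/100 = 0.5
cm - 1 = 1.7 - 1 = 0.7
Bonus factor = 0.5 * 0.7 = 0.35
Total multiplier = 1 + 0.35 = 1.35
Expected damage = 200 * 1.35 = 270.00

270.00 damage


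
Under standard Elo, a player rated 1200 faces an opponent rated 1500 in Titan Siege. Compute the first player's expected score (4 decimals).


Elo expected score: Ea = 1/(1 + 10^((Rb-Ra)/400))
Rb - Ra = 1500 - 1200 = 300
(Rb-Ra)/400 = 300/400 = 0.75
10^0.75 = 5.623413
Ea = 1/(1 + 5.623413) = 1/6.623413 = 0.1510

0.1510


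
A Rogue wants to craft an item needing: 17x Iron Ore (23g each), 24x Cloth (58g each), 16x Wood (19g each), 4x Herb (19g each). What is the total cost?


Cost breakdown:
  Iron Ore: 17 * 23 = 391
  Cloth: 24 * 58 = 1392
  Wood: 16 * 19 = 304
  Herb: 4 * 19 = 76
Total = 391 + 1392 + 304 + 76 = 2163

2163 gold


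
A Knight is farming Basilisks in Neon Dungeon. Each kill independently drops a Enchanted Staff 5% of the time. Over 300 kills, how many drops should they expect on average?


Expected drops = kills * (drop_rate / 100)
= 300 * (5 / 100)
= 300 * 0.05
= 15.0

15.0 drops


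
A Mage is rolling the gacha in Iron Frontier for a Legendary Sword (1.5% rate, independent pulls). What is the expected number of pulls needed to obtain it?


Expected pulls for a geometric distribution = 1/p = 100 / rate%
= 100 / 1.5
= 66.67

66.67 pulls


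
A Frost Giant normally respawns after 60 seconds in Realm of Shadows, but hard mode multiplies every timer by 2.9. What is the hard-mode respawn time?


Respawn time = base * multiplier
= 60 * 2.9
= 174.0 seconds

174.0 seconds


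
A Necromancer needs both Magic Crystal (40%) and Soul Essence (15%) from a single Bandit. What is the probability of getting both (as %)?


For independent events, P(both) = P(A) * P(B)
= 40% * 15%
= 600 / 100 %
= 6.0%

6.0%


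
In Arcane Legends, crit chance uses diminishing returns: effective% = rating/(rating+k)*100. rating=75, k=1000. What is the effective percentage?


effective% = rating / (rating + k) * 100
= 75 / (75 + 1000) * 100
= 75 / 1075 * 100
= 0.069767 * 100
= 6.98%

6.98%


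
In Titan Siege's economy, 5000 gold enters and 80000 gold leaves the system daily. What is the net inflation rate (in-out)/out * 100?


Net gold = 5000 - 80000 = -75000
Inflation rate = net / sunk * 100 = -75000 / 80000 * 100
= -0.9375 * 100
= -93.75%

-93.75%
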